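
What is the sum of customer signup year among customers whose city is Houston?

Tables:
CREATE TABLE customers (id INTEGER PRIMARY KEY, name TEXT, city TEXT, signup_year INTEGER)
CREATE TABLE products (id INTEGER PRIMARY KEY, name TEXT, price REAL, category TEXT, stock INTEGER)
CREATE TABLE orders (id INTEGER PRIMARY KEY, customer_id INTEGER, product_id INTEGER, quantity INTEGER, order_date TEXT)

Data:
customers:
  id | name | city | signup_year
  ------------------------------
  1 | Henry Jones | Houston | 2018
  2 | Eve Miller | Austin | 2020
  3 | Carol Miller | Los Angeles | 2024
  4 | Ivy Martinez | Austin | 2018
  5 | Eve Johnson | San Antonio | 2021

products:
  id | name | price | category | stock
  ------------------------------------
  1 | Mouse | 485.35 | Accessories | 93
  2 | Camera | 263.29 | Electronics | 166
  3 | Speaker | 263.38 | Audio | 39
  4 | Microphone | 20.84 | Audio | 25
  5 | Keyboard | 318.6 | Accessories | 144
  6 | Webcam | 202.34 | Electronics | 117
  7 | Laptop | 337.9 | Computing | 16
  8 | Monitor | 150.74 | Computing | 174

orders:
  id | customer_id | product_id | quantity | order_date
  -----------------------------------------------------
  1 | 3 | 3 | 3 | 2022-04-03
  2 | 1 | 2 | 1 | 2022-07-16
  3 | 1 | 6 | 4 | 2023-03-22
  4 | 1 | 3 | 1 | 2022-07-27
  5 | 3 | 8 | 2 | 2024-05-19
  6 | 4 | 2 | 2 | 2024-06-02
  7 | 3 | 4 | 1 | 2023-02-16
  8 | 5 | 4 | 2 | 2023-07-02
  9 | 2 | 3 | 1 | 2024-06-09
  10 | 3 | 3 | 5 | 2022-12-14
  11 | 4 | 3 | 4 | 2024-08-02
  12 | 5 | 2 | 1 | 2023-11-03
SELECT SUM(signup_year) FROM customers WHERE city = 'Houston'

Execution result:
2018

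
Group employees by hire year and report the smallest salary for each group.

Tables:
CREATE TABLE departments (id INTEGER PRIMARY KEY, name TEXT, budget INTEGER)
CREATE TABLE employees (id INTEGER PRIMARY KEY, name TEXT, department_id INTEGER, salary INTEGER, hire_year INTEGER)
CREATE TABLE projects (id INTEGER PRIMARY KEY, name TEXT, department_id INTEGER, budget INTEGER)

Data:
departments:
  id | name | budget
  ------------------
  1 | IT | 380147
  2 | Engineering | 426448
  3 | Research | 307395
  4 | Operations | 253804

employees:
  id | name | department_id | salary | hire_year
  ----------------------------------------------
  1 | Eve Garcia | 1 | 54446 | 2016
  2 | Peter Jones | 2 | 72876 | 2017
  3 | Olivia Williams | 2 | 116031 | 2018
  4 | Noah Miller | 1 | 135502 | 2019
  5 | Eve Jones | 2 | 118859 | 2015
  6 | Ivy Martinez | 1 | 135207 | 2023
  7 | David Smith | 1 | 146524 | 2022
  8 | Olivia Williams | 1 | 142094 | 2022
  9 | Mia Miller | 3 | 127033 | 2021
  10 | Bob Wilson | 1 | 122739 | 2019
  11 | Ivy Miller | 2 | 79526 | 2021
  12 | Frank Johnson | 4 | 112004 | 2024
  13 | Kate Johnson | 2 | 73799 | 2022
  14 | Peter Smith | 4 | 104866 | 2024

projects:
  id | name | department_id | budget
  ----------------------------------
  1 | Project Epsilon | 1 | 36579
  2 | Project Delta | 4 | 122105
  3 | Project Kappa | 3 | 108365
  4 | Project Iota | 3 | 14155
SELECT hire_year, MIN(salary) AS min_salary FROM employees GROUP BY hire_year

Execution result:
hire_year | min_salary
2015 | 118859
2016 | 54446
2017 | 72876
2018 | 116031
2019 | 122739
2021 | 79526
2022 | 73799
2023 | 135207
2024 | 104866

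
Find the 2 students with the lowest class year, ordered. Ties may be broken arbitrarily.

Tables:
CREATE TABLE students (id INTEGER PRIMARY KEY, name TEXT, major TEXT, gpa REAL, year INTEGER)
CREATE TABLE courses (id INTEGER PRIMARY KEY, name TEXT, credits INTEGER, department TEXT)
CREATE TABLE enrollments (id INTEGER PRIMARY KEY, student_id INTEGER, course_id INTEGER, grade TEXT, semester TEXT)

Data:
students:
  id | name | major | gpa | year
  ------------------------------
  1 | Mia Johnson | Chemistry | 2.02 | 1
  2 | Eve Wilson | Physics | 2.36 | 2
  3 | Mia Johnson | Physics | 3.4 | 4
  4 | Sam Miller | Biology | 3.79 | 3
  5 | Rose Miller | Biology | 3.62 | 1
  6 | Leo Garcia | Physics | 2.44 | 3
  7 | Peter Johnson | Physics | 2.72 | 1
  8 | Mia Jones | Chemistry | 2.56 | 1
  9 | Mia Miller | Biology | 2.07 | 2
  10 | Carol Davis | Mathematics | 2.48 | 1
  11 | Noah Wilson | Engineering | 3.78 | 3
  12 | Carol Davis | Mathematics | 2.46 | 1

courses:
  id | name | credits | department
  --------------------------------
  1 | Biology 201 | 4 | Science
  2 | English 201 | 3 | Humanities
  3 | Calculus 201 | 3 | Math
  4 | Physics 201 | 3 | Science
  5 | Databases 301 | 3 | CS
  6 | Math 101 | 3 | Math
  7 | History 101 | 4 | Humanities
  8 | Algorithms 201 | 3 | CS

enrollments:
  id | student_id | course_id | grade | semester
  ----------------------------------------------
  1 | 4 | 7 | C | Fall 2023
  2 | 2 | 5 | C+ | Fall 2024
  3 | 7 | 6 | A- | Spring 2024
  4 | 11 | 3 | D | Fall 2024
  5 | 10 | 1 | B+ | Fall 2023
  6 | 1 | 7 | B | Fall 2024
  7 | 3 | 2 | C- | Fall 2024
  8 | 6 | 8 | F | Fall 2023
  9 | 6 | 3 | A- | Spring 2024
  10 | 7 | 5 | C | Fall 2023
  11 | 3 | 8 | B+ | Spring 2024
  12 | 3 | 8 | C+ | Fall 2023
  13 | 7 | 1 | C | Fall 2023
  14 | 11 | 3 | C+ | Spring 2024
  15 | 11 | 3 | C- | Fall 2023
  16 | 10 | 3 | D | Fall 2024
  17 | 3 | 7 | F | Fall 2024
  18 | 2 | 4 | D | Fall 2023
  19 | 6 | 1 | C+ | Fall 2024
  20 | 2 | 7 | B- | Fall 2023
SELECT name, year FROM students ORDER BY year ASC LIMIT 2

Execution result:
name | year
Mia Johnson | 1
Rose Miller | 1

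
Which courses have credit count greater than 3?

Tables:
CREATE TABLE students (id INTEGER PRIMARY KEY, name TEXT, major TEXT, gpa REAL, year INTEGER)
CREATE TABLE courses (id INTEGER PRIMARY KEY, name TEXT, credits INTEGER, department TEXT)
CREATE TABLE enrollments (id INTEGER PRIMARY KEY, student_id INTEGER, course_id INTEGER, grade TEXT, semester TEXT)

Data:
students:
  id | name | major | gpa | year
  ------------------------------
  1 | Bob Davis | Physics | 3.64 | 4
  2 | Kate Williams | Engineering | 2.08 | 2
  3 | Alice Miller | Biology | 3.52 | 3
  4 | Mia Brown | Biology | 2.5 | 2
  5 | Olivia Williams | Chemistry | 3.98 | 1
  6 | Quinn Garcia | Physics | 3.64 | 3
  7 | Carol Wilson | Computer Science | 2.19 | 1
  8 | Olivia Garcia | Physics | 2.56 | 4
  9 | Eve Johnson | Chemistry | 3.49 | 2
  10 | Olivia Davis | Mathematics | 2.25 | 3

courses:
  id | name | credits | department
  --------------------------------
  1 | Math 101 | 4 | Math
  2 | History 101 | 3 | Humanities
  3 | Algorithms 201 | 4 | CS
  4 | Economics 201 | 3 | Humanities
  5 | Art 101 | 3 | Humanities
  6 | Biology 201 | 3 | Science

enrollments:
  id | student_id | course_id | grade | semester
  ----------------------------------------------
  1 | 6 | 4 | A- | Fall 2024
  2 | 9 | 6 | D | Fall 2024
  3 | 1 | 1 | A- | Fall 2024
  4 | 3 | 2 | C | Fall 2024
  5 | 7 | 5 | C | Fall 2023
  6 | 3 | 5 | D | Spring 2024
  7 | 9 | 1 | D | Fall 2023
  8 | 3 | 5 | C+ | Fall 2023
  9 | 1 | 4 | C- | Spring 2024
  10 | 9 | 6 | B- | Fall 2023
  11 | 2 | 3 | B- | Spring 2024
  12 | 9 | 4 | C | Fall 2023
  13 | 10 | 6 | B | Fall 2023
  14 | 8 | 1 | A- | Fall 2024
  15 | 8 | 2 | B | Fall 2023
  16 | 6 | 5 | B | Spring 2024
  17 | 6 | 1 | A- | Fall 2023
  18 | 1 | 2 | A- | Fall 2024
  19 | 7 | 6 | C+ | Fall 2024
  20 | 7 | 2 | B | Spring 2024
SELECT name, credits FROM courses WHERE credits > 3

Execution result:
name | credits
Math 101 | 4
Algorithms 201 | 4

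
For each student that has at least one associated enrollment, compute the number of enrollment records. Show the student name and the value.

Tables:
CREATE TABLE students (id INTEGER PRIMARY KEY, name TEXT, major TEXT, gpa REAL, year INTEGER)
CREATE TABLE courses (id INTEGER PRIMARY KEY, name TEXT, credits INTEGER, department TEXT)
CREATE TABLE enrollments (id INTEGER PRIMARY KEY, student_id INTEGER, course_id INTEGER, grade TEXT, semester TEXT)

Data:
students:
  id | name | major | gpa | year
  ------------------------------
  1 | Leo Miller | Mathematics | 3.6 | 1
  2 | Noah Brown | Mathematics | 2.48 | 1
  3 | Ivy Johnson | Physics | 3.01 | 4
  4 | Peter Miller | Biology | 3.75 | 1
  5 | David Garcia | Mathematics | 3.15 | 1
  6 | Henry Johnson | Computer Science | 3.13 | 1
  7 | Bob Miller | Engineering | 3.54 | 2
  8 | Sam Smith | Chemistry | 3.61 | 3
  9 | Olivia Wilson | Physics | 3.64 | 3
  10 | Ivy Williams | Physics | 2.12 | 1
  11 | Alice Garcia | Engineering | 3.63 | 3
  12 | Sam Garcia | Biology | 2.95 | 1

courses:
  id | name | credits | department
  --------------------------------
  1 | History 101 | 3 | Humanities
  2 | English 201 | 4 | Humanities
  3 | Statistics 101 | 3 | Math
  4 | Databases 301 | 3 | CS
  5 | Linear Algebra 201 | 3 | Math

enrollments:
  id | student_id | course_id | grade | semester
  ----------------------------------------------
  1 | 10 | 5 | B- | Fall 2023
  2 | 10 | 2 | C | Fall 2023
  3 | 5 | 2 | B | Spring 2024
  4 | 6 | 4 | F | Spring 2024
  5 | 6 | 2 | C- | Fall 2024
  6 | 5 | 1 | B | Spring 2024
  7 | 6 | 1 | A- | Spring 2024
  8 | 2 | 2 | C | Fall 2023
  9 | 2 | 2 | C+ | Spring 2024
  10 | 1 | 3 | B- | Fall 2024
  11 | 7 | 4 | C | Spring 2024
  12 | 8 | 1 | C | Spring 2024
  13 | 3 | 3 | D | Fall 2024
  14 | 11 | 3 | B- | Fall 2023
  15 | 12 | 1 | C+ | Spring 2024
SELECT p.name, COUNT(*) AS n FROM enrollments c JOIN students p ON c.student_id = p.id GROUP BY p.id, p.name

Execution result:
name | n
Leo Miller | 1
Noah Brown | 2
Ivy Johnson | 1
David Garcia | 2
Henry Johnson | 3
Bob Miller | 1
Sam Smith | 1
Ivy Williams | 2
Alice Garcia | 1
Sam Garcia | 1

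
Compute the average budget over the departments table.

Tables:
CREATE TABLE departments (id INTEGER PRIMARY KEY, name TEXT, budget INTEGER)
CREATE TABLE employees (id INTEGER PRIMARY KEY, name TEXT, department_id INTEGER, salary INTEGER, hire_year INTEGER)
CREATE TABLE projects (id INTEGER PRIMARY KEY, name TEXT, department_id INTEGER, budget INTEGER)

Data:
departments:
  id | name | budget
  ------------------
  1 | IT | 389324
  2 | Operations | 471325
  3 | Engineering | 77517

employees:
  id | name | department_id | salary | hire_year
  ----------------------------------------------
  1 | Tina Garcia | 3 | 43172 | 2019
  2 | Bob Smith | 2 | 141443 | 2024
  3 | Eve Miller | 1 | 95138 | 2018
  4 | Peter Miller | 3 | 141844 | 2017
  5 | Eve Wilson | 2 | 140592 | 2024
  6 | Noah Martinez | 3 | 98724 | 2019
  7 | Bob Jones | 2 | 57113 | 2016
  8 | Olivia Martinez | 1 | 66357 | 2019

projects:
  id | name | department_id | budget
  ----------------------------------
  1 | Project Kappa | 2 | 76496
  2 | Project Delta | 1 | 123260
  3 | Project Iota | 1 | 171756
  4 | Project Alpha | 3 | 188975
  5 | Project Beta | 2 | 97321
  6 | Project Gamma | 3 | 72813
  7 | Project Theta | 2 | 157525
SELECT AVG(budget) FROM departments

Execution result:
312722.00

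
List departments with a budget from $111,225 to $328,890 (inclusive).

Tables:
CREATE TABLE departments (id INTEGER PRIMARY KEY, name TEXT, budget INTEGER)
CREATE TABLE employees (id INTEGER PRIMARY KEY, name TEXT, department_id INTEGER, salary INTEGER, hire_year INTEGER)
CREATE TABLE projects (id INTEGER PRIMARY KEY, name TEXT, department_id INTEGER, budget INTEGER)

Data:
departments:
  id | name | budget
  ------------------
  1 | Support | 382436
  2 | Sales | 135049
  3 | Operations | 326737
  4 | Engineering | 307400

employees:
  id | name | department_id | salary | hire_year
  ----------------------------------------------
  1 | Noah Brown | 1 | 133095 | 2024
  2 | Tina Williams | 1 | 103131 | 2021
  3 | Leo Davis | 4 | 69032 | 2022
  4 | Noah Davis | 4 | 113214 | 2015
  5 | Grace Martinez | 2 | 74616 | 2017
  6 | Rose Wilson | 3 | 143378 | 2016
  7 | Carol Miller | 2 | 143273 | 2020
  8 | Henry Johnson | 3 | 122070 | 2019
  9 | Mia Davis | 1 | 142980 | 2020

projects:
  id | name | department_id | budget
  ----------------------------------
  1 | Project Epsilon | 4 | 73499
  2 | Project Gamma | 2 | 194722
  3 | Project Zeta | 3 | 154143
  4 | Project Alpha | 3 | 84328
SELECT name, budget FROM departments WHERE budget BETWEEN 111225 AND 328890

Execution result:
name | budget
Sales | 135049
Operations | 326737
Engineering | 307400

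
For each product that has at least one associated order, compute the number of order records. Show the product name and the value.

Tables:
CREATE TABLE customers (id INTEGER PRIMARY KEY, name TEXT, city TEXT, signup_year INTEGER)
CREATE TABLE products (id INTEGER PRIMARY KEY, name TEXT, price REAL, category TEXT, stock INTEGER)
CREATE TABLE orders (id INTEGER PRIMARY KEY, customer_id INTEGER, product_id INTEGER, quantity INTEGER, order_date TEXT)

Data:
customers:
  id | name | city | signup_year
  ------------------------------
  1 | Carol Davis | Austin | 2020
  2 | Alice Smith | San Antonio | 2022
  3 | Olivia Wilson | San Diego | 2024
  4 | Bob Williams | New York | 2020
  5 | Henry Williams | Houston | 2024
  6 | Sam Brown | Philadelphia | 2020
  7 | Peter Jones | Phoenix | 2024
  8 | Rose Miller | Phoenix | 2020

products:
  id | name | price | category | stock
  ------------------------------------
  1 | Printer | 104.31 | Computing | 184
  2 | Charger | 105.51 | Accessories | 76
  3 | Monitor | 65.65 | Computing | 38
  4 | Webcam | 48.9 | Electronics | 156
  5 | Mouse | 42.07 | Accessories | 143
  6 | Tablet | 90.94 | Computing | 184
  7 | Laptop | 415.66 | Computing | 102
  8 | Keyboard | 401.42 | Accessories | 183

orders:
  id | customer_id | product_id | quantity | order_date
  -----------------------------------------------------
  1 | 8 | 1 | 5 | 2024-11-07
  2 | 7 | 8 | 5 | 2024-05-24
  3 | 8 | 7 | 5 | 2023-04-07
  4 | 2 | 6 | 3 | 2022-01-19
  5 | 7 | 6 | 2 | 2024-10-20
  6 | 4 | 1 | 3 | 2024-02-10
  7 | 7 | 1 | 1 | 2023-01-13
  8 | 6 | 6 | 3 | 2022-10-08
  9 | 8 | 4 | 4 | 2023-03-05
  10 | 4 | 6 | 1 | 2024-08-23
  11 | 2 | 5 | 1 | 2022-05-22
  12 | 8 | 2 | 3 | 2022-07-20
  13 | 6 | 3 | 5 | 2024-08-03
SELECT p.name, COUNT(*) AS n FROM orders c JOIN products p ON c.product_id = p.id GROUP BY p.id, p.name

Execution result:
name | n
Printer | 3
Charger | 1
Monitor | 1
Webcam | 1
Mouse | 1
Tablet | 4
Laptop | 1
Keyboard | 1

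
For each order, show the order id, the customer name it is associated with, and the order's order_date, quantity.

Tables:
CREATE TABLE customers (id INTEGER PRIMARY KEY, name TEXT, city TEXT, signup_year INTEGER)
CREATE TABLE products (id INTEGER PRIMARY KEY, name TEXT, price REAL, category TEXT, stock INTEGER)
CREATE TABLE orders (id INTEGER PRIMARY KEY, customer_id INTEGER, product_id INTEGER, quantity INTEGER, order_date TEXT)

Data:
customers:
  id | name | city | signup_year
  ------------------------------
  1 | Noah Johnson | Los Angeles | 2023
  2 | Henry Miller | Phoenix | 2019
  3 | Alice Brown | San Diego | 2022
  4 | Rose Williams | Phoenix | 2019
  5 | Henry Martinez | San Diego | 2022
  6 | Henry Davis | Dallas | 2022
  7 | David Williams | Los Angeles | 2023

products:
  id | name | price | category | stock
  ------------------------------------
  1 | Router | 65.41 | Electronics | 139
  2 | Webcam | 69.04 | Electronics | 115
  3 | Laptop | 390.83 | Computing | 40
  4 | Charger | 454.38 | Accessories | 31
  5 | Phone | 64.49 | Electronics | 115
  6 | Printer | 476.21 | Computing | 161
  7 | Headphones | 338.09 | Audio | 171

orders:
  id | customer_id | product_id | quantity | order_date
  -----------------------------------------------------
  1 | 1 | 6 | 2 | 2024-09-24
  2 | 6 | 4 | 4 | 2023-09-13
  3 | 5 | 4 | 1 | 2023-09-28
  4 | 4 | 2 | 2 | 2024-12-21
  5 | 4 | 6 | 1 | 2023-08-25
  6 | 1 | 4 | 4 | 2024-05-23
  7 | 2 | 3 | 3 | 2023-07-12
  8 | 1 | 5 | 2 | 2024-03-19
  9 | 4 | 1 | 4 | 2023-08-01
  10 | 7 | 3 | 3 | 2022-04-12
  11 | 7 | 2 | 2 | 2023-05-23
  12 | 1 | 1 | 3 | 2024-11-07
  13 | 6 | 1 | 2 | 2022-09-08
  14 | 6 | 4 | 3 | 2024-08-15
SELECT c.id, p.name AS customer, c.order_date, c.quantity FROM orders c JOIN customers p ON c.customer_id = p.id

Execution result:
id | customer | order_date | quantity
1 | Noah Johnson | 2024-09-24 | 2
2 | Henry Davis | 2023-09-13 | 4
3 | Henry Martinez | 2023-09-28 | 1
4 | Rose Williams | 2024-12-21 | 2
5 | Rose Williams | 2023-08-25 | 1
6 | Noah Johnson | 2024-05-23 | 4
7 | Henry Miller | 2023-07-12 | 3
8 | Noah Johnson | 2024-03-19 | 2
9 | Rose Williams | 2023-08-01 | 4
10 | David Williams | 2022-04-12 | 3
11 | David Williams | 2023-05-23 | 2
12 | Noah Johnson | 2024-11-07 | 3
13 | Henry Davis | 2022-09-08 | 2
14 | Henry Davis | 2024-08-15 | 3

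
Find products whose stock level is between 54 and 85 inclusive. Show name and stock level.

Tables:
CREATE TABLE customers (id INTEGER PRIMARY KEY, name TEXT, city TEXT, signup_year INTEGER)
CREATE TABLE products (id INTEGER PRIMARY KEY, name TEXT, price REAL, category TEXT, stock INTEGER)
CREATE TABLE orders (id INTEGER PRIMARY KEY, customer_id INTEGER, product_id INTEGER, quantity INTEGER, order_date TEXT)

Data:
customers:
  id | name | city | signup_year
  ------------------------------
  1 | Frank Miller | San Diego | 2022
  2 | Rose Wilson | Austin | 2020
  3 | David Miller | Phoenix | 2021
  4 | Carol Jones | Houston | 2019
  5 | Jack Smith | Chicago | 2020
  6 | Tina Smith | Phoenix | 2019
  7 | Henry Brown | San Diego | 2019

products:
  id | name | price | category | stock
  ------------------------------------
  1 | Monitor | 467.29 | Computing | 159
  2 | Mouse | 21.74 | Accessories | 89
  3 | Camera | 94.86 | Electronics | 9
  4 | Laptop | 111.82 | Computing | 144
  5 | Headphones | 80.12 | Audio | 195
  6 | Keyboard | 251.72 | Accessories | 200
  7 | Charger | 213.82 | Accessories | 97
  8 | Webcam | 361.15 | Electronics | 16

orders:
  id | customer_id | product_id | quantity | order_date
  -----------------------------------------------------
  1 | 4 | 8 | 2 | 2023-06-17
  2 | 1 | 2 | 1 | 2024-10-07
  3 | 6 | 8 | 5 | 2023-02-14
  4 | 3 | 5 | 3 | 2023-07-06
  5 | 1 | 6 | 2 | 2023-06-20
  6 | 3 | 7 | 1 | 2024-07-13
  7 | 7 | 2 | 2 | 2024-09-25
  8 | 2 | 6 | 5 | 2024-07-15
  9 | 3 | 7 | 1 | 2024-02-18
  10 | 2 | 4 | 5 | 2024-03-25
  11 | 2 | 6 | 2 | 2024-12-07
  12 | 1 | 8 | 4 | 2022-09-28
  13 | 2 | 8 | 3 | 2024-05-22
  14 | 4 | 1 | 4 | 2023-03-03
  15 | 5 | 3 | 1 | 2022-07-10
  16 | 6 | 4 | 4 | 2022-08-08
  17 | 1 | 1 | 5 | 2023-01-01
SELECT name, stock FROM products WHERE stock BETWEEN 54 AND 85

Execution result:
(no rows)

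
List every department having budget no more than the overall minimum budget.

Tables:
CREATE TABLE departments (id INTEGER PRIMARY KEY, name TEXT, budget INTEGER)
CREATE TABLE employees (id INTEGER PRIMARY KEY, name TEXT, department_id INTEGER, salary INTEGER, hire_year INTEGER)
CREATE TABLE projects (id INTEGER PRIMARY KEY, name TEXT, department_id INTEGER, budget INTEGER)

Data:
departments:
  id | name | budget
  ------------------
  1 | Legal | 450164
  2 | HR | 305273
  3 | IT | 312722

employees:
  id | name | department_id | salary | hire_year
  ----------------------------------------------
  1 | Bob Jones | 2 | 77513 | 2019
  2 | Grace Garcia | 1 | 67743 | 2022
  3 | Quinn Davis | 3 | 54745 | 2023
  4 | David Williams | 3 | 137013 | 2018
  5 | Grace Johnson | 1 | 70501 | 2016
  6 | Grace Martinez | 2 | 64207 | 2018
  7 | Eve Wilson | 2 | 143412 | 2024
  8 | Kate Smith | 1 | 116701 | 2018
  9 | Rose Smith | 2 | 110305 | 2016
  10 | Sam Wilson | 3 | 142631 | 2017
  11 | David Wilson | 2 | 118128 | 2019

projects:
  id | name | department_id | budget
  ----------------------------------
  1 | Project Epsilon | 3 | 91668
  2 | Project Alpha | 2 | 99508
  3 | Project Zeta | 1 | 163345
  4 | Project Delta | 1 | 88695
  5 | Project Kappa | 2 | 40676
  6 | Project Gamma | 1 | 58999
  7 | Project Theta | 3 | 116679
SELECT name, budget FROM departments WHERE budget <= (SELECT MIN(budget) FROM departments)

Execution result:
name | budget
HR | 305273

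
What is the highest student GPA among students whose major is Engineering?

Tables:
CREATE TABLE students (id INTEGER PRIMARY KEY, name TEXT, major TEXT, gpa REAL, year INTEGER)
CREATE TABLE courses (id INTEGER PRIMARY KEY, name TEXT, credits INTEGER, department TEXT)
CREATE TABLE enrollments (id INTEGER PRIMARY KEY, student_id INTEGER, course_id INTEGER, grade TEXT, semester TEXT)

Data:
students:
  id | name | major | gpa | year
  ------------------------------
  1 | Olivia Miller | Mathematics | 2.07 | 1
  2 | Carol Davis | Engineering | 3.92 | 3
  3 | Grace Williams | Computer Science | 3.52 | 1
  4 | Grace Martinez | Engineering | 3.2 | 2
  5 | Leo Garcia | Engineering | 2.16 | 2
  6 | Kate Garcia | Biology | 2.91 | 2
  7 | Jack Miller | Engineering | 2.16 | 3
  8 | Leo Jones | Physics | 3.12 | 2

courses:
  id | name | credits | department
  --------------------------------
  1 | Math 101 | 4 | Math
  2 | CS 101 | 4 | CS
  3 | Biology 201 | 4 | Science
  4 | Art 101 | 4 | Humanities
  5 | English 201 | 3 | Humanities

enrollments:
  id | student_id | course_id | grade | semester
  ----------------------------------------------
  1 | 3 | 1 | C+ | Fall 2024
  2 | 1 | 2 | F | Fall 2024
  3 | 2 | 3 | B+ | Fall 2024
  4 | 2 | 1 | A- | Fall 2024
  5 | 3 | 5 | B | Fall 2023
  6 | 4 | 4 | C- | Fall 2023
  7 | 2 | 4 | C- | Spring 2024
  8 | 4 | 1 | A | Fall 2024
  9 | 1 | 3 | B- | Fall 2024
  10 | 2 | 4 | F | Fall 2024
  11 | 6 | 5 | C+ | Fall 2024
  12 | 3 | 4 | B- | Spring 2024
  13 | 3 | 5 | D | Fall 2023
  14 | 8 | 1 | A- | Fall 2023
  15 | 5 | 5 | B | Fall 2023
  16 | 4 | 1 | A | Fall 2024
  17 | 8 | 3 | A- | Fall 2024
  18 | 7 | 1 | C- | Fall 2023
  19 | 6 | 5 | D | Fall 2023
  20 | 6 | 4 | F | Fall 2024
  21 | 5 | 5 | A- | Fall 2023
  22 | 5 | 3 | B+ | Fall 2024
SELECT MAX(gpa) FROM students WHERE major = 'Engineering'

Execution result:
3.92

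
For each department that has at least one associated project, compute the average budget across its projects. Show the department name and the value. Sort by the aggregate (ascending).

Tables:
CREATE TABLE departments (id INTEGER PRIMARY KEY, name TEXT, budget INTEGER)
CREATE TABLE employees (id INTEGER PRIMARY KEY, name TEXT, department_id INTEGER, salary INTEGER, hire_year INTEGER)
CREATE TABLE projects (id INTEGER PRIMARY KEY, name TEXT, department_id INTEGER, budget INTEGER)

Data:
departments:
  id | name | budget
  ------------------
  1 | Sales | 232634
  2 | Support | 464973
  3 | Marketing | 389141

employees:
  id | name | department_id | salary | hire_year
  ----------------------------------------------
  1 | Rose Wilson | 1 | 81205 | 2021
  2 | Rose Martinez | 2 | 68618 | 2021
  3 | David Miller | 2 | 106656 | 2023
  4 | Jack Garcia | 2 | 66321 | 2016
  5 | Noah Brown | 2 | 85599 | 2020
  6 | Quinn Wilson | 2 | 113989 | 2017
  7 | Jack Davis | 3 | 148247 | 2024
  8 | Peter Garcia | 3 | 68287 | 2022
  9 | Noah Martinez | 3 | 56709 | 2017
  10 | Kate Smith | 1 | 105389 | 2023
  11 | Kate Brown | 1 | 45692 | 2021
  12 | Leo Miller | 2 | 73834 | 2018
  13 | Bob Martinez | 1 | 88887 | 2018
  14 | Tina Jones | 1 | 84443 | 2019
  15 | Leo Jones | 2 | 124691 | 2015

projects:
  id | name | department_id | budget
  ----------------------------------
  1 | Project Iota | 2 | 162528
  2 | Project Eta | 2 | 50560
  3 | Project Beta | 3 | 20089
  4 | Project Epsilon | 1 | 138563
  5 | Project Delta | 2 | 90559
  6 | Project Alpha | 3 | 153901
SELECT p.name, AVG(c.budget) AS avg_budget FROM projects c JOIN departments p ON c.department_id = p.id GROUP BY p.id, p.name ORDER BY avg_budget ASC

Execution result:
name | avg_budget
Marketing | 86995.00
Support | 101215.67
Sales | 138563.00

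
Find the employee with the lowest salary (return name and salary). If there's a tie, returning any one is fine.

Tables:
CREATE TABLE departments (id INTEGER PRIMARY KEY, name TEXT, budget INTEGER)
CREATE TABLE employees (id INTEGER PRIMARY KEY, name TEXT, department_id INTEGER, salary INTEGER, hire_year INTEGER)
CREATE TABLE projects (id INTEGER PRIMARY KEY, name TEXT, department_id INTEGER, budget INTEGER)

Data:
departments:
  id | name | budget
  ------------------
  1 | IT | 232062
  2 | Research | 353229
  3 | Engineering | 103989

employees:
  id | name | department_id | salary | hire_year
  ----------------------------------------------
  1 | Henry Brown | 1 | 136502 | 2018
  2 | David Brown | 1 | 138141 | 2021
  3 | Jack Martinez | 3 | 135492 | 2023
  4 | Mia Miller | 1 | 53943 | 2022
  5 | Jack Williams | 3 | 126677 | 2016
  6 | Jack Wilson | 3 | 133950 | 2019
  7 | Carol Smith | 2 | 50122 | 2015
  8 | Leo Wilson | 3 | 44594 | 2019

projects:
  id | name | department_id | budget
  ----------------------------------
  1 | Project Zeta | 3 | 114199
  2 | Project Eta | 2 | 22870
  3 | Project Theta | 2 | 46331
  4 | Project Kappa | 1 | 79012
SELECT name, salary FROM employees ORDER BY salary ASC LIMIT 1

Execution result:
name | salary
Leo Wilson | 44594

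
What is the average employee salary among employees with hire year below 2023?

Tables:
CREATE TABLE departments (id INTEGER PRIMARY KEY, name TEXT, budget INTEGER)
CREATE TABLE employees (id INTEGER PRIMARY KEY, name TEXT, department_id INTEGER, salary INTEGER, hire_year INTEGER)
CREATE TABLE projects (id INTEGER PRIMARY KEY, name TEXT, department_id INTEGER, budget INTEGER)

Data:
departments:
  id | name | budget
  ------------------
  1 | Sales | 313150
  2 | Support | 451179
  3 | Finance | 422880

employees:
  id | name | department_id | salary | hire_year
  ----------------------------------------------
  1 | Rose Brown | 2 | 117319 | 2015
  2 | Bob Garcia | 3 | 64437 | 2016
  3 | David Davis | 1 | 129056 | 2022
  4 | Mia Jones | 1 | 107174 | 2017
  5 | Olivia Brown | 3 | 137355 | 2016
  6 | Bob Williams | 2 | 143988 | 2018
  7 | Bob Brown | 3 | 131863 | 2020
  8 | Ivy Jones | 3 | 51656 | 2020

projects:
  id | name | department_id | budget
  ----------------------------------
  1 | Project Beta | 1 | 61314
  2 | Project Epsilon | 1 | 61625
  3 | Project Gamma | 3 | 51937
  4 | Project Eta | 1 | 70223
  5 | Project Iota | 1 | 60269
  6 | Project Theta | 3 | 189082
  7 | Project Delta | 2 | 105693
SELECT AVG(salary) FROM employees WHERE hire_year < 2023

Execution result:
110356.00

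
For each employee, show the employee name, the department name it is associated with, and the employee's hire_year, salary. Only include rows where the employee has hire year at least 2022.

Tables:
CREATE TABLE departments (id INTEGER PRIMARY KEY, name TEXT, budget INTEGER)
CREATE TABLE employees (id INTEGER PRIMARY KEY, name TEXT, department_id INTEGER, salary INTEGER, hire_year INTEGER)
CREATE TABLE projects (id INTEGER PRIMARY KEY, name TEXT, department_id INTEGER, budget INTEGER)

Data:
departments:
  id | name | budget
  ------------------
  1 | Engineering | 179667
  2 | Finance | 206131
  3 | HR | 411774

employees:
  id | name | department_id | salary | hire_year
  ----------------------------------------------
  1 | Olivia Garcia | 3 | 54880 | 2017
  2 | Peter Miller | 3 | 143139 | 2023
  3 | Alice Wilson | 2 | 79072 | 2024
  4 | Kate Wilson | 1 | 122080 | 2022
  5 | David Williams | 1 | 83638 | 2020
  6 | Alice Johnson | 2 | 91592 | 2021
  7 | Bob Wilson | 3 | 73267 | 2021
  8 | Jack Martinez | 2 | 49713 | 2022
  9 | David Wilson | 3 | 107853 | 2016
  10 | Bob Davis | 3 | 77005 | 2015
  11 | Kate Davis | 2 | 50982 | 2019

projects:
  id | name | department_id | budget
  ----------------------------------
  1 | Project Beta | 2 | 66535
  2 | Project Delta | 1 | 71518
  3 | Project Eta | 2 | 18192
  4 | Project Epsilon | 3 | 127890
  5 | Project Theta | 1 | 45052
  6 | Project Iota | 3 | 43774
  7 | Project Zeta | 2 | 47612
SELECT c.name, p.name AS department, c.hire_year, c.salary FROM employees c JOIN departments p ON c.department_id = p.id WHERE c.hire_year >= 2022

Execution result:
name | department | hire_year | salary
Peter Miller | HR | 2023 | 143139
Alice Wilson | Finance | 2024 | 79072
Kate Wilson | Engineering | 2022 | 122080
Jack Martinez | Finance | 2022 | 49713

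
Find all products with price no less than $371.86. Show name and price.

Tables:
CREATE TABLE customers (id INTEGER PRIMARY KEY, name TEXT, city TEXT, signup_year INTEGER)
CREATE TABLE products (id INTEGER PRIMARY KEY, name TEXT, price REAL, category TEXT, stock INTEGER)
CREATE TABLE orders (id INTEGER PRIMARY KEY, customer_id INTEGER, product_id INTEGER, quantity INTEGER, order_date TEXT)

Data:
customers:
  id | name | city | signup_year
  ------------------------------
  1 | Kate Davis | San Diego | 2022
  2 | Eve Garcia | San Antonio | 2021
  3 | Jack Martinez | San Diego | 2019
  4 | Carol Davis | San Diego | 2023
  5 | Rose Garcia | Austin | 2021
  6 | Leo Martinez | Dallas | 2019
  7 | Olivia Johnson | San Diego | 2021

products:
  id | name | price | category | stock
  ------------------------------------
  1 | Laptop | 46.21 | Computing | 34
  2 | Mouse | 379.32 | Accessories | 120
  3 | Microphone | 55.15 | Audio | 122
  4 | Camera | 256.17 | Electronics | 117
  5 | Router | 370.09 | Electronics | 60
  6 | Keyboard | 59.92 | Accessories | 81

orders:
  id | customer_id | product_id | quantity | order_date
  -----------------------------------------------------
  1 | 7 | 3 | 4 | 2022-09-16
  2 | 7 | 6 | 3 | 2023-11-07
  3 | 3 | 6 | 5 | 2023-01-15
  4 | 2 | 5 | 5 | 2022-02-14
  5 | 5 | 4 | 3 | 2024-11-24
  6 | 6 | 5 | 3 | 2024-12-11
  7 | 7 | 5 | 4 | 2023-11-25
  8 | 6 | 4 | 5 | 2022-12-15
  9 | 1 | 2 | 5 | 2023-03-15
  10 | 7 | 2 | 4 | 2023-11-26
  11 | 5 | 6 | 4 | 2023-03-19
SELECT name, price FROM products WHERE price >= 371.86

Execution result:
name | price
Mouse | 379.32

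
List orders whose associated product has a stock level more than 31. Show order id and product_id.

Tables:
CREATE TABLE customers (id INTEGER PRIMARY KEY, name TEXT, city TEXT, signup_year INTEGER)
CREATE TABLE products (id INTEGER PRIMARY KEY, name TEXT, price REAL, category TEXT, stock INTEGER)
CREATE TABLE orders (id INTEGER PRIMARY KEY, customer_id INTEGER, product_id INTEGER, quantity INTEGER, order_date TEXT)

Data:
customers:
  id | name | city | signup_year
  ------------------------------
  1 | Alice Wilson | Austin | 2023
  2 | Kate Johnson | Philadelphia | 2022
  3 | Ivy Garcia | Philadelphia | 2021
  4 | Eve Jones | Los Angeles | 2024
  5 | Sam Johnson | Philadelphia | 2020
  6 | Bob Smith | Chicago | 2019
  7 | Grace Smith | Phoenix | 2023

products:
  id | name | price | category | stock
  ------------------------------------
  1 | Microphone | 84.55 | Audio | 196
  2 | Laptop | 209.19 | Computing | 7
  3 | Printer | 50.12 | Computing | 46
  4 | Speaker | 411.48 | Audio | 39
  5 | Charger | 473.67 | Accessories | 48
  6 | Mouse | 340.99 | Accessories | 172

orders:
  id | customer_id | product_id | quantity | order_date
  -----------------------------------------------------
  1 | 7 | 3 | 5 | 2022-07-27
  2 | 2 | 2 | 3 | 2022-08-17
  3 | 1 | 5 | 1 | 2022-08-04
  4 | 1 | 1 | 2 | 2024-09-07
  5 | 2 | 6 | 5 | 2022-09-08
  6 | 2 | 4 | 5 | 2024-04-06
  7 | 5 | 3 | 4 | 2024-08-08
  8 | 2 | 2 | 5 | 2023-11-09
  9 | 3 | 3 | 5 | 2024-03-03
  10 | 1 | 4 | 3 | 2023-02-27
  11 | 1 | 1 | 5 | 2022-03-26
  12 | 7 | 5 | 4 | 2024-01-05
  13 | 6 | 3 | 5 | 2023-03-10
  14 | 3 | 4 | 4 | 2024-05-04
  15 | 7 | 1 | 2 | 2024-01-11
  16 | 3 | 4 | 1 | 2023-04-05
SELECT id, product_id FROM orders WHERE product_id IN (SELECT id FROM products WHERE stock > 31)

Execution result:
id | product_id
1 | 3
3 | 5
4 | 1
5 | 6
6 | 4
7 | 3
9 | 3
10 | 4
11 | 1
12 | 5
13 | 3
14 | 4
15 | 1
16 | 4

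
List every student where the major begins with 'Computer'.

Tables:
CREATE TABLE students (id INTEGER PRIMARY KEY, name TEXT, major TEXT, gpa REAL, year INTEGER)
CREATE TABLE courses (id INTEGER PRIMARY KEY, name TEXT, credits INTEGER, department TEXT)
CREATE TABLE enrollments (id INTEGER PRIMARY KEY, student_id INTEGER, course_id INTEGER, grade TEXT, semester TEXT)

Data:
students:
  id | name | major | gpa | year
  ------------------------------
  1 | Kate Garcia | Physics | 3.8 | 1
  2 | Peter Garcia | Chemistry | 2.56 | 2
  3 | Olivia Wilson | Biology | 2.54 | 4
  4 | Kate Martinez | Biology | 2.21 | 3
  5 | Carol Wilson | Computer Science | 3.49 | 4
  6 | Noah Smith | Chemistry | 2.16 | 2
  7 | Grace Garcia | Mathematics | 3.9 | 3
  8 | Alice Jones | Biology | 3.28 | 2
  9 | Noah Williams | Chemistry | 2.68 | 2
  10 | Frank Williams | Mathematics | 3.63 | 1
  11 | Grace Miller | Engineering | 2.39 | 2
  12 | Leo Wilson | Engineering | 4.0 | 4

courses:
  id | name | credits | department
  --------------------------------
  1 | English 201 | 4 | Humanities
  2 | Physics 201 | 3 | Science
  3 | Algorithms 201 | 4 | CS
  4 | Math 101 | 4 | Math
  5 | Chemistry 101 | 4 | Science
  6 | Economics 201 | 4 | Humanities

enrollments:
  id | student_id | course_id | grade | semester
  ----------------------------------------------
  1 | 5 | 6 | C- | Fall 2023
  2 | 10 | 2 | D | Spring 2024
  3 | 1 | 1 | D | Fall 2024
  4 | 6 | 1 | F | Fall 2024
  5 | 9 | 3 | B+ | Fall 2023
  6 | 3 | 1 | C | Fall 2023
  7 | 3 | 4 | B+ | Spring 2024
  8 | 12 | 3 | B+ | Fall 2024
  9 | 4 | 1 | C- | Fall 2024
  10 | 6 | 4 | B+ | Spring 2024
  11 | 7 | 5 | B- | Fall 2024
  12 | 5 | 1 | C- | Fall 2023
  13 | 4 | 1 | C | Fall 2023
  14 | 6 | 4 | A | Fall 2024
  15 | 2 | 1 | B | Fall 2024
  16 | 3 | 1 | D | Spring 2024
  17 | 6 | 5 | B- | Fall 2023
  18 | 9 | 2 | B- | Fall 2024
SELECT name, major FROM students WHERE major LIKE 'Computer%'

Execution result:
name | major
Carol Wilson | Computer Science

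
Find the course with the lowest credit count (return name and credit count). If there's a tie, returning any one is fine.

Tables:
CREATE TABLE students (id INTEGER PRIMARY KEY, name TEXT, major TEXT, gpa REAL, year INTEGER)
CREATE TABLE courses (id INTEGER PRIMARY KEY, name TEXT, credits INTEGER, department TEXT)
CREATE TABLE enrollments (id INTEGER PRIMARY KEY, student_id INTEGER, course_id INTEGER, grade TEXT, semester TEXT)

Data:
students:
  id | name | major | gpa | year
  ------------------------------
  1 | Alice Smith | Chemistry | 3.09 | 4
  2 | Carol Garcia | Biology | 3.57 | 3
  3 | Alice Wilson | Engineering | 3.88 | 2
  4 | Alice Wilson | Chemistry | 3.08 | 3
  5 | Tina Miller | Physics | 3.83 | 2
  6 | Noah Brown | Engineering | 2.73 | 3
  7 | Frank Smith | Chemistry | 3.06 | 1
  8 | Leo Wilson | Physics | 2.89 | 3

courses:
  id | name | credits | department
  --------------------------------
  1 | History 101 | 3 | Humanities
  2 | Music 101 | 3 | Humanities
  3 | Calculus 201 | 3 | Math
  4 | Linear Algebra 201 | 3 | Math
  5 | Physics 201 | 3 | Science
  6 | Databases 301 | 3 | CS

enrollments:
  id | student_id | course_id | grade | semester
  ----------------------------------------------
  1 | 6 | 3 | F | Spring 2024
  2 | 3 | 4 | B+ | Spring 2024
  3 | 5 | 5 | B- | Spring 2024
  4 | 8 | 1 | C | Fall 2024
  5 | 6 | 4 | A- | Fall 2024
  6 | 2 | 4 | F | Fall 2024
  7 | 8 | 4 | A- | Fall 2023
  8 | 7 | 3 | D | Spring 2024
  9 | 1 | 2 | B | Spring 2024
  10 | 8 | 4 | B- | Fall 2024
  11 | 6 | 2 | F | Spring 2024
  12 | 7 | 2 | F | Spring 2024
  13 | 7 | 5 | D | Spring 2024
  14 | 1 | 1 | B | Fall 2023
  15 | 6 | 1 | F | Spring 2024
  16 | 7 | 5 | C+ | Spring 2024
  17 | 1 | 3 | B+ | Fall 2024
SELECT name, credits FROM courses ORDER BY credits ASC LIMIT 1

Execution result:
name | credits
History 101 | 3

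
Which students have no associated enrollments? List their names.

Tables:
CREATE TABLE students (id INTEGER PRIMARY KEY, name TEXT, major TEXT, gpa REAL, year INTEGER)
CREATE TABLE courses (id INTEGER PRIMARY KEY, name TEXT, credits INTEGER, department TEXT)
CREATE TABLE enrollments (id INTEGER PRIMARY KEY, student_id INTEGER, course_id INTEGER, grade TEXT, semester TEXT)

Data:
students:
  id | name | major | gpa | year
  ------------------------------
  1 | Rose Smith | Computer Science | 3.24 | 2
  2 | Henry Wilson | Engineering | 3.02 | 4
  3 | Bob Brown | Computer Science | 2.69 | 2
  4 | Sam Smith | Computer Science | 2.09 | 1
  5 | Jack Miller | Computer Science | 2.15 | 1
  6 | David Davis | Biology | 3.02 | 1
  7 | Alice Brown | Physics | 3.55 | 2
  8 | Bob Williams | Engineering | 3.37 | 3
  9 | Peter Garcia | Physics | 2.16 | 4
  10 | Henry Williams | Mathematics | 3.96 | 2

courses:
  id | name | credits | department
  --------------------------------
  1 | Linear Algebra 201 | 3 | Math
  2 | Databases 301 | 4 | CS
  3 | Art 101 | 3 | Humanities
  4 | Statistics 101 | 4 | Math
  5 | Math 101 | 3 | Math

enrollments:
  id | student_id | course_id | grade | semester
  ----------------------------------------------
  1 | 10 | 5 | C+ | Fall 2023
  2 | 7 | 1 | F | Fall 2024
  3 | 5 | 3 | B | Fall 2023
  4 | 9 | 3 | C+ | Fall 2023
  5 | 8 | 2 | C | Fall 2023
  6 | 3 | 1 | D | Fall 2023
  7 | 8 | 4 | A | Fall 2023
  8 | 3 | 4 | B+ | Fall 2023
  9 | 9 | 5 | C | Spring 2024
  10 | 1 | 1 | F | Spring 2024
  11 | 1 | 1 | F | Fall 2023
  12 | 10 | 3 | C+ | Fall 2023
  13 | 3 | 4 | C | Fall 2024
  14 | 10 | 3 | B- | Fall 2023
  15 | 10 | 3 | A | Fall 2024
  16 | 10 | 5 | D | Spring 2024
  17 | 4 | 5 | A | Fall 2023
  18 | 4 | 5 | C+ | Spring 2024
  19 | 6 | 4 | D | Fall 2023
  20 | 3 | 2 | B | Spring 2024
SELECT p.name FROM students p LEFT JOIN enrollments c ON c.student_id = p.id WHERE c.id IS NULL

Execution result:
Henry Wilson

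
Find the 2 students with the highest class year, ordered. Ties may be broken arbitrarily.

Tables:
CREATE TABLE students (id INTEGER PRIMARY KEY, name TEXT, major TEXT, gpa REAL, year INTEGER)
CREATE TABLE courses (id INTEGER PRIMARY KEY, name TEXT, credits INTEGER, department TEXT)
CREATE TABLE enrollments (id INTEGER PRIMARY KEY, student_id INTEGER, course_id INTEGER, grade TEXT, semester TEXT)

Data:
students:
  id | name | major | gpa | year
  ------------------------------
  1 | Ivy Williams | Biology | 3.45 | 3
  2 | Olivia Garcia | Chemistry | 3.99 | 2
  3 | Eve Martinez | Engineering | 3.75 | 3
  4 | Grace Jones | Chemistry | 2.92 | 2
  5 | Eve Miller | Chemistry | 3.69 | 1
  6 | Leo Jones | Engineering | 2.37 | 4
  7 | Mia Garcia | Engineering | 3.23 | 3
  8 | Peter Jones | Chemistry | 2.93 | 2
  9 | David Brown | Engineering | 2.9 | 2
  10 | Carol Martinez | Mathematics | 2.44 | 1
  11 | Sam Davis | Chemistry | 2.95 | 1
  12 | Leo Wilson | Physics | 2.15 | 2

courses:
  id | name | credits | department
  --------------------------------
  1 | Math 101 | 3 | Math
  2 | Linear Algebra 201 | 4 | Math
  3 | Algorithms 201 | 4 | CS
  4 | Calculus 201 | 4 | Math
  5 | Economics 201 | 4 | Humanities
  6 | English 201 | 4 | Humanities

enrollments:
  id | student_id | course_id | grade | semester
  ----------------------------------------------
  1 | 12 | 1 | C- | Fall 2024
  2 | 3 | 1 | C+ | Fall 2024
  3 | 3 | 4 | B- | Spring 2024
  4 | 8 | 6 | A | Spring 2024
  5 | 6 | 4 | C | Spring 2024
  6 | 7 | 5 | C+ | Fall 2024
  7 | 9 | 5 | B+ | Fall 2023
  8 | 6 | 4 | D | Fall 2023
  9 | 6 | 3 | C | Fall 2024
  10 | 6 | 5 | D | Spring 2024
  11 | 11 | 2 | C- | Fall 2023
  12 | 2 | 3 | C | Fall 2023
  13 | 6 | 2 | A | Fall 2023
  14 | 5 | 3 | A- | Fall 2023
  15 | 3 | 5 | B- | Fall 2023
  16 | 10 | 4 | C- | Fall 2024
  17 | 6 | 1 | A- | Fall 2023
SELECT name, year FROM students ORDER BY year DESC LIMIT 2

Execution result:
name | year
Leo Jones | 4
Ivy Williams | 3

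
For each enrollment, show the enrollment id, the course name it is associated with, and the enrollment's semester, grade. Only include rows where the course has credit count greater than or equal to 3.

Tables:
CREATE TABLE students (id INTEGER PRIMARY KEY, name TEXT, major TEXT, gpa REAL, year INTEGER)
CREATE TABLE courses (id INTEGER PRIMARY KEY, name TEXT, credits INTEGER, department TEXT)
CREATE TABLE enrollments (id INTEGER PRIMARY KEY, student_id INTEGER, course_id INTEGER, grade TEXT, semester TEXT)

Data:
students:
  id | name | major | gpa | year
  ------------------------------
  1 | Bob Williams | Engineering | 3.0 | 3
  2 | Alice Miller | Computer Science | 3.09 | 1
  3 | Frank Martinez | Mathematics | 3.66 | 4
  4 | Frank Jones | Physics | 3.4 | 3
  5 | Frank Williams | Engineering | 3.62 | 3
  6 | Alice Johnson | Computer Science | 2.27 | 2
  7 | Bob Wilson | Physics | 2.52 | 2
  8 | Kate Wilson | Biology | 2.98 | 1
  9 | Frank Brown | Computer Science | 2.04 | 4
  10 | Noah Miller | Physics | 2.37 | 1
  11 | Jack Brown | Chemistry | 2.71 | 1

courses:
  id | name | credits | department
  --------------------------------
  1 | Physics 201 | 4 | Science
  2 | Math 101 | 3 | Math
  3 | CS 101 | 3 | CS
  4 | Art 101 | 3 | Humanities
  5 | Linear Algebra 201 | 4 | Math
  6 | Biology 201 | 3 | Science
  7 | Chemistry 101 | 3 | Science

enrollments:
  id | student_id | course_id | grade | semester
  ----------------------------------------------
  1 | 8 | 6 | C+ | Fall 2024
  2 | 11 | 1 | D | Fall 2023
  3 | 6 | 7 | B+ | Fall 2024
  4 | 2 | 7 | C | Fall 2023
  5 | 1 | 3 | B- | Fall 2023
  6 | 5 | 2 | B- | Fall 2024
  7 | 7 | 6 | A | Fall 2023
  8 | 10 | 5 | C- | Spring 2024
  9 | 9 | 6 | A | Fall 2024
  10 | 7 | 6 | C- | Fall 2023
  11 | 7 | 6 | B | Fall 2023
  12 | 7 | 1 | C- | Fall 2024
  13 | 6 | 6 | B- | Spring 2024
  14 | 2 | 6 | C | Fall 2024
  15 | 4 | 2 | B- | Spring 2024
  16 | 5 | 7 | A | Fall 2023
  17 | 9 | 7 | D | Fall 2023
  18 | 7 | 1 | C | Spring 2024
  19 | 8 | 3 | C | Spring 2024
SELECT c.id, p.name AS course, c.semester, c.grade FROM enrollments c JOIN courses p ON c.course_id = p.id WHERE p.credits >= 3

Execution result:
id | course | semester | grade
1 | Biology 201 | Fall 2024 | C+
2 | Physics 201 | Fall 2023 | D
3 | Chemistry 101 | Fall 2024 | B+
4 | Chemistry 101 | Fall 2023 | C
5 | CS 101 | Fall 2023 | B-
6 | Math 101 | Fall 2024 | B-
7 | Biology 201 | Fall 2023 | A
8 | Linear Algebra 201 | Spring 2024 | C-
9 | Biology 201 | Fall 2024 | A
10 | Biology 201 | Fall 2023 | C-
11 | Biology 201 | Fall 2023 | B
12 | Physics 201 | Fall 2024 | C-
13 | Biology 201 | Spring 2024 | B-
14 | Biology 201 | Fall 2024 | C
15 | Math 101 | Spring 2024 | B-
16 | Chemistry 101 | Fall 2023 | A
17 | Chemistry 101 | Fall 2023 | D
18 | Physics 201 | Spring 2024 | C
19 | CS 101 | Spring 2024 | C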